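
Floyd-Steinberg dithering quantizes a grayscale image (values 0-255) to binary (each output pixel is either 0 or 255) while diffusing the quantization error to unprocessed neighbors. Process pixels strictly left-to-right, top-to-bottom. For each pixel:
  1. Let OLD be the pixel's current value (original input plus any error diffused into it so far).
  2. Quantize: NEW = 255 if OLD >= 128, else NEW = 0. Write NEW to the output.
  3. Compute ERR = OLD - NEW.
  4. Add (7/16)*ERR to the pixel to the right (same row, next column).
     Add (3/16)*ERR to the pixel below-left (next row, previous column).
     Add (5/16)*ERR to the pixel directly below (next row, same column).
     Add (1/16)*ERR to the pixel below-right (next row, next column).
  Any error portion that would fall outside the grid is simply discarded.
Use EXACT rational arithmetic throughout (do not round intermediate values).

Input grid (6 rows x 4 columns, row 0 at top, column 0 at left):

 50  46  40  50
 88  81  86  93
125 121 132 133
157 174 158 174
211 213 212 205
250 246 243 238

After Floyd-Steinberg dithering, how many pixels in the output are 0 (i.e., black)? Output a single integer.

(0,0): OLD=50 → NEW=0, ERR=50
(0,1): OLD=543/8 → NEW=0, ERR=543/8
(0,2): OLD=8921/128 → NEW=0, ERR=8921/128
(0,3): OLD=164847/2048 → NEW=0, ERR=164847/2048
(1,0): OLD=14893/128 → NEW=0, ERR=14893/128
(1,1): OLD=173371/1024 → NEW=255, ERR=-87749/1024
(1,2): OLD=2936791/32768 → NEW=0, ERR=2936791/32768
(1,3): OLD=84787857/524288 → NEW=255, ERR=-48905583/524288
(2,0): OLD=2380473/16384 → NEW=255, ERR=-1797447/16384
(2,1): OLD=36857731/524288 → NEW=0, ERR=36857731/524288
(2,2): OLD=176074927/1048576 → NEW=255, ERR=-91311953/1048576
(2,3): OLD=1197107539/16777216 → NEW=0, ERR=1197107539/16777216
(3,0): OLD=1139993129/8388608 → NEW=255, ERR=-999101911/8388608
(3,1): OLD=16197010039/134217728 → NEW=0, ERR=16197010039/134217728
(3,2): OLD=432407996809/2147483648 → NEW=255, ERR=-115200333431/2147483648
(3,3): OLD=5751334087231/34359738368 → NEW=255, ERR=-3010399196609/34359738368
(4,0): OLD=421781926965/2147483648 → NEW=255, ERR=-125826403275/2147483648
(4,1): OLD=3566114581535/17179869184 → NEW=255, ERR=-814752060385/17179869184
(4,2): OLD=91040914004543/549755813888 → NEW=255, ERR=-49146818536897/549755813888
(4,3): OLD=1188848118707305/8796093022208 → NEW=255, ERR=-1054155601955735/8796093022208
(5,0): OLD=61242164423845/274877906944 → NEW=255, ERR=-8851701846875/274877906944
(5,1): OLD=1729902713096227/8796093022208 → NEW=255, ERR=-513101007566813/8796093022208
(5,2): OLD=721754289801279/4398046511104 → NEW=255, ERR=-399747570530241/4398046511104
(5,3): OLD=21841929134775663/140737488355328 → NEW=255, ERR=-14046130395832977/140737488355328
Output grid:
  Row 0: ....  (4 black, running=4)
  Row 1: .#.#  (2 black, running=6)
  Row 2: #.#.  (2 black, running=8)
  Row 3: #.##  (1 black, running=9)
  Row 4: ####  (0 black, running=9)
  Row 5: ####  (0 black, running=9)

Answer: 9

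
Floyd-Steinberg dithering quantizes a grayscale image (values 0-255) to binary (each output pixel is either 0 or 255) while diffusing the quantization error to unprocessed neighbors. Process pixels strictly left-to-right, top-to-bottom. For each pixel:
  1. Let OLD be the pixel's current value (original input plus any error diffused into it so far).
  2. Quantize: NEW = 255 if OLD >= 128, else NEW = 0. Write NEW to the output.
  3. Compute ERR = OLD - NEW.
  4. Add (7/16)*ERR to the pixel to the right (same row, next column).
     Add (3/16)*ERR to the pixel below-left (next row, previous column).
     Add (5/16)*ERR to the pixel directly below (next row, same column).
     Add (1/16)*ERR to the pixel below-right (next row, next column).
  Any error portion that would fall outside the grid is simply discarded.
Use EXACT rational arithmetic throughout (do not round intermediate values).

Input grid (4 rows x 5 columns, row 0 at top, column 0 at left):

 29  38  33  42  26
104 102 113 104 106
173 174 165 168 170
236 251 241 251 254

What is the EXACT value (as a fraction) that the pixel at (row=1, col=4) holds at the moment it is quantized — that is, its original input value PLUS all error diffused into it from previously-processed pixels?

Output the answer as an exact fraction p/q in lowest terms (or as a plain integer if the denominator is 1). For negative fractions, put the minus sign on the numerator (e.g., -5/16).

Answer: 411999349/4194304

Derivation:
(0,0): OLD=29 → NEW=0, ERR=29
(0,1): OLD=811/16 → NEW=0, ERR=811/16
(0,2): OLD=14125/256 → NEW=0, ERR=14125/256
(0,3): OLD=270907/4096 → NEW=0, ERR=270907/4096
(0,4): OLD=3600285/65536 → NEW=0, ERR=3600285/65536
(1,0): OLD=31377/256 → NEW=0, ERR=31377/256
(1,1): OLD=376055/2048 → NEW=255, ERR=-146185/2048
(1,2): OLD=7509315/65536 → NEW=0, ERR=7509315/65536
(1,3): OLD=49426631/262144 → NEW=255, ERR=-17420089/262144
(1,4): OLD=411999349/4194304 → NEW=0, ERR=411999349/4194304
Target (1,4): original=106, with diffused error = 411999349/4194304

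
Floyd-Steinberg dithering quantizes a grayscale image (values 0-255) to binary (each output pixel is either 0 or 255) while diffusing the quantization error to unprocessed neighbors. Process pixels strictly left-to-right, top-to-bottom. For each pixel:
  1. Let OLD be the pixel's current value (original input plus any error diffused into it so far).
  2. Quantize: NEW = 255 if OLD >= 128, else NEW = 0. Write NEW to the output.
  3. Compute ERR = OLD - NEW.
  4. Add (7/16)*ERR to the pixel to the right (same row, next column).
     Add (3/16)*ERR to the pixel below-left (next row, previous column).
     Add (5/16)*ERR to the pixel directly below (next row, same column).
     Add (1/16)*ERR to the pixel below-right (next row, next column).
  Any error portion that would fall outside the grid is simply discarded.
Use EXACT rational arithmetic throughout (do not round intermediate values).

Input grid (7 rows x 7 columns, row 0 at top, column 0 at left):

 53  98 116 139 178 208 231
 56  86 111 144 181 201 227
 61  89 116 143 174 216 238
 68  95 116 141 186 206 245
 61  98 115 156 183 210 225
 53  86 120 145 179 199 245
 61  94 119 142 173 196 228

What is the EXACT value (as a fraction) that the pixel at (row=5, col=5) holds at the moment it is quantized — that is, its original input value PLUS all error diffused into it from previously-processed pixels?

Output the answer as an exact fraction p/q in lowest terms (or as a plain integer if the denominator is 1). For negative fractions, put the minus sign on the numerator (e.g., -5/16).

(0,0): OLD=53 → NEW=0, ERR=53
(0,1): OLD=1939/16 → NEW=0, ERR=1939/16
(0,2): OLD=43269/256 → NEW=255, ERR=-22011/256
(0,3): OLD=415267/4096 → NEW=0, ERR=415267/4096
(0,4): OLD=14572277/65536 → NEW=255, ERR=-2139403/65536
(0,5): OLD=203127987/1048576 → NEW=255, ERR=-64258893/1048576
(0,6): OLD=3425724645/16777216 → NEW=255, ERR=-852465435/16777216
(1,0): OLD=24393/256 → NEW=0, ERR=24393/256
(1,1): OLD=312831/2048 → NEW=255, ERR=-209409/2048
(1,2): OLD=4324075/65536 → NEW=0, ERR=4324075/65536
(1,3): OLD=50607951/262144 → NEW=255, ERR=-16238769/262144
(1,4): OLD=2324369997/16777216 → NEW=255, ERR=-1953820083/16777216
(1,5): OLD=16016495581/134217728 → NEW=0, ERR=16016495581/134217728
(1,6): OLD=557270501459/2147483648 → NEW=255, ERR=9662171219/2147483648
(2,0): OLD=2346341/32768 → NEW=0, ERR=2346341/32768
(2,1): OLD=111883431/1048576 → NEW=0, ERR=111883431/1048576
(2,2): OLD=2773184437/16777216 → NEW=255, ERR=-1505005643/16777216
(2,3): OLD=8950163789/134217728 → NEW=0, ERR=8950163789/134217728
(2,4): OLD=198947867485/1073741824 → NEW=255, ERR=-74856297635/1073741824
(2,5): OLD=7433932510111/34359738368 → NEW=255, ERR=-1327800773729/34359738368
(2,6): OLD=126420474855497/549755813888 → NEW=255, ERR=-13767257685943/549755813888
(3,0): OLD=1851915541/16777216 → NEW=0, ERR=1851915541/16777216
(3,1): OLD=22050880625/134217728 → NEW=255, ERR=-12174640015/134217728
(3,2): OLD=72428483939/1073741824 → NEW=0, ERR=72428483939/1073741824
(3,3): OLD=741619560005/4294967296 → NEW=255, ERR=-353597100475/4294967296
(3,4): OLD=68783975743765/549755813888 → NEW=0, ERR=68783975743765/549755813888
(3,5): OLD=1053815366717967/4398046511104 → NEW=255, ERR=-67686493613553/4398046511104
(3,6): OLD=16045888061757777/70368744177664 → NEW=255, ERR=-1898141703546543/70368744177664
(4,0): OLD=168549204123/2147483648 → NEW=0, ERR=168549204123/2147483648
(4,1): OLD=4244743680607/34359738368 → NEW=0, ERR=4244743680607/34359738368
(4,2): OLD=92920643536369/549755813888 → NEW=255, ERR=-47267089005071/549755813888
(4,3): OLD=529227027566507/4398046511104 → NEW=0, ERR=529227027566507/4398046511104
(4,4): OLD=9384142747750801/35184372088832 → NEW=255, ERR=412127865098641/35184372088832
(4,5): OLD=239903774843810065/1125899906842624 → NEW=255, ERR=-47200701401059055/1125899906842624
(4,6): OLD=3553655676177240007/18014398509481984 → NEW=255, ERR=-1040015943740665913/18014398509481984
(5,0): OLD=55355225507725/549755813888 → NEW=0, ERR=55355225507725/549755813888
(5,1): OLD=692438701076399/4398046511104 → NEW=255, ERR=-429063159255121/4398046511104
(5,2): OLD=2840565950074105/35184372088832 → NEW=0, ERR=2840565950074105/35184372088832
(5,3): OLD=60446037949120317/281474976710656 → NEW=255, ERR=-11330081112096963/281474976710656
(5,4): OLD=2967155535328191359/18014398509481984 → NEW=255, ERR=-1626516084589714561/18014398509481984
(5,5): OLD=19643568892843208591/144115188075855872 → NEW=255, ERR=-17105804066500038769/144115188075855872
Target (5,5): original=199, with diffused error = 19643568892843208591/144115188075855872

Answer: 19643568892843208591/144115188075855872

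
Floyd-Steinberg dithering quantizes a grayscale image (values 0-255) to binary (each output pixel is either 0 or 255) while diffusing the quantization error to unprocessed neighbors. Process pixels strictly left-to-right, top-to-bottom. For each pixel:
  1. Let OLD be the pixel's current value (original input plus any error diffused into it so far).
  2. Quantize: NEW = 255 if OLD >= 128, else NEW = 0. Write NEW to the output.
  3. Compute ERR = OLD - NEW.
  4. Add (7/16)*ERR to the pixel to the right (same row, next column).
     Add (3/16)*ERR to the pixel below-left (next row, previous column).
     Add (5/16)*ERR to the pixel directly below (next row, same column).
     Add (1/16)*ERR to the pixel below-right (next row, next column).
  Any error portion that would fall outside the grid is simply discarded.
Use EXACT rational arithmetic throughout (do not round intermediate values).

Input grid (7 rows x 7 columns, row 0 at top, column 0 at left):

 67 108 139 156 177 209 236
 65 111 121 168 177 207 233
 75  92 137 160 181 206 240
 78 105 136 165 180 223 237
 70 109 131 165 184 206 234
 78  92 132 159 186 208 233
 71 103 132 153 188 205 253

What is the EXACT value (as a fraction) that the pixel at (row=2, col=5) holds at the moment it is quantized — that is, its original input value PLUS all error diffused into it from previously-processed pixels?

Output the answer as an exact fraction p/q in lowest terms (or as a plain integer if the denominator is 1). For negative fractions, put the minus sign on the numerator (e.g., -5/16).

Answer: 6942512664441/34359738368

Derivation:
(0,0): OLD=67 → NEW=0, ERR=67
(0,1): OLD=2197/16 → NEW=255, ERR=-1883/16
(0,2): OLD=22403/256 → NEW=0, ERR=22403/256
(0,3): OLD=795797/4096 → NEW=255, ERR=-248683/4096
(0,4): OLD=9859091/65536 → NEW=255, ERR=-6852589/65536
(0,5): OLD=171184261/1048576 → NEW=255, ERR=-96202619/1048576
(0,6): OLD=3286004643/16777216 → NEW=255, ERR=-992185437/16777216
(1,0): OLD=16351/256 → NEW=0, ERR=16351/256
(1,1): OLD=251417/2048 → NEW=0, ERR=251417/2048
(1,2): OLD=12013837/65536 → NEW=255, ERR=-4697843/65536
(1,3): OLD=27139657/262144 → NEW=0, ERR=27139657/262144
(1,4): OLD=2828999803/16777216 → NEW=255, ERR=-1449190277/16777216
(1,5): OLD=16497389419/134217728 → NEW=0, ERR=16497389419/134217728
(1,6): OLD=563844063205/2147483648 → NEW=255, ERR=16235732965/2147483648
(2,0): OLD=3865891/32768 → NEW=0, ERR=3865891/32768
(2,1): OLD=180910513/1048576 → NEW=255, ERR=-86476367/1048576
(2,2): OLD=1771717971/16777216 → NEW=0, ERR=1771717971/16777216
(2,3): OLD=29243085179/134217728 → NEW=255, ERR=-4982435461/134217728
(2,4): OLD=179618776811/1073741824 → NEW=255, ERR=-94185388309/1073741824
(2,5): OLD=6942512664441/34359738368 → NEW=255, ERR=-1819220619399/34359738368
Target (2,5): original=206, with diffused error = 6942512664441/34359738368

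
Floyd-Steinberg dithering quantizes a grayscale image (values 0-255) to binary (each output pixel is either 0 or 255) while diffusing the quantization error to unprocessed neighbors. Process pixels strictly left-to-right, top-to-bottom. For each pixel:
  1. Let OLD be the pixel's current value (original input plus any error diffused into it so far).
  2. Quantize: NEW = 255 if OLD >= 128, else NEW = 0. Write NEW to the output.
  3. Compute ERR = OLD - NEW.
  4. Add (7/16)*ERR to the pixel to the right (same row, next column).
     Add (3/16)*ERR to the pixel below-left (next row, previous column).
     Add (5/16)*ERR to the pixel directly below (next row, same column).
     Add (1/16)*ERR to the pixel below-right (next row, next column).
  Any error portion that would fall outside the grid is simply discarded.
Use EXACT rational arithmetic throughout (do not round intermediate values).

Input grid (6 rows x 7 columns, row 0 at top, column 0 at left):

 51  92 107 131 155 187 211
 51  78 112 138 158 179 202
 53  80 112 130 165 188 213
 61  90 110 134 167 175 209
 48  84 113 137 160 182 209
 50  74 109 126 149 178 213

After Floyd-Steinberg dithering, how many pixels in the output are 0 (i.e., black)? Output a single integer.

Answer: 20

Derivation:
(0,0): OLD=51 → NEW=0, ERR=51
(0,1): OLD=1829/16 → NEW=0, ERR=1829/16
(0,2): OLD=40195/256 → NEW=255, ERR=-25085/256
(0,3): OLD=360981/4096 → NEW=0, ERR=360981/4096
(0,4): OLD=12684947/65536 → NEW=255, ERR=-4026733/65536
(0,5): OLD=167896581/1048576 → NEW=255, ERR=-99490299/1048576
(0,6): OLD=2843560483/16777216 → NEW=255, ERR=-1434629597/16777216
(1,0): OLD=22623/256 → NEW=0, ERR=22623/256
(1,1): OLD=280985/2048 → NEW=255, ERR=-241255/2048
(1,2): OLD=3506829/65536 → NEW=0, ERR=3506829/65536
(1,3): OLD=44906953/262144 → NEW=255, ERR=-21939767/262144
(1,4): OLD=1508288251/16777216 → NEW=0, ERR=1508288251/16777216
(1,5): OLD=22657004011/134217728 → NEW=255, ERR=-11568516629/134217728
(1,6): OLD=282692138341/2147483648 → NEW=255, ERR=-264916191899/2147483648
(2,0): OLD=1917859/32768 → NEW=0, ERR=1917859/32768
(2,1): OLD=88447281/1048576 → NEW=0, ERR=88447281/1048576
(2,2): OLD=2391925715/16777216 → NEW=255, ERR=-1886264365/16777216
(2,3): OLD=10047323131/134217728 → NEW=0, ERR=10047323131/134217728
(2,4): OLD=219529441643/1073741824 → NEW=255, ERR=-54274723477/1073741824
(2,5): OLD=4172615674617/34359738368 → NEW=0, ERR=4172615674617/34359738368
(2,6): OLD=122151462471519/549755813888 → NEW=255, ERR=-18036270069921/549755813888
(3,0): OLD=1595609459/16777216 → NEW=0, ERR=1595609459/16777216
(3,1): OLD=18863695223/134217728 → NEW=255, ERR=-15361825417/134217728
(3,2): OLD=47351535061/1073741824 → NEW=0, ERR=47351535061/1073741824
(3,3): OLD=687977762883/4294967296 → NEW=255, ERR=-407238897597/4294967296
(3,4): OLD=75409848642931/549755813888 → NEW=255, ERR=-64777883898509/549755813888
(3,5): OLD=668891438468105/4398046511104 → NEW=255, ERR=-452610421863415/4398046511104
(3,6): OLD=11351438583642007/70368744177664 → NEW=255, ERR=-6592591181662313/70368744177664
(4,0): OLD=120818117213/2147483648 → NEW=0, ERR=120818117213/2147483648
(4,1): OLD=2991346031161/34359738368 → NEW=0, ERR=2991346031161/34359738368
(4,2): OLD=76931713948151/549755813888 → NEW=255, ERR=-63256018593289/549755813888
(4,3): OLD=165775026841549/4398046511104 → NEW=0, ERR=165775026841549/4398046511104
(4,4): OLD=4026732501823575/35184372088832 → NEW=0, ERR=4026732501823575/35184372088832
(4,5): OLD=197009861637818327/1125899906842624 → NEW=255, ERR=-90094614607050793/1125899906842624
(4,6): OLD=2491071423702359825/18014398509481984 → NEW=255, ERR=-2102600196215546095/18014398509481984
(5,0): OLD=46127278164923/549755813888 → NEW=0, ERR=46127278164923/549755813888
(5,1): OLD=527135447758697/4398046511104 → NEW=0, ERR=527135447758697/4398046511104
(5,2): OLD=4855058939228975/35184372088832 → NEW=255, ERR=-4116955943423185/35184372088832
(5,3): OLD=28387907958142603/281474976710656 → NEW=0, ERR=28387907958142603/281474976710656
(5,4): OLD=3895438564082864665/18014398509481984 → NEW=255, ERR=-698233055835041255/18014398509481984
(5,5): OLD=17481846423941185161/144115188075855872 → NEW=0, ERR=17481846423941185161/144115188075855872
(5,6): OLD=517881367411780762599/2305843009213693952 → NEW=255, ERR=-70108599937711195161/2305843009213693952
Output grid:
  Row 0: ..#.###  (3 black, running=3)
  Row 1: .#.#.##  (3 black, running=6)
  Row 2: ..#.#.#  (4 black, running=10)
  Row 3: .#.####  (2 black, running=12)
  Row 4: ..#..##  (4 black, running=16)
  Row 5: ..#.#.#  (4 black, running=20)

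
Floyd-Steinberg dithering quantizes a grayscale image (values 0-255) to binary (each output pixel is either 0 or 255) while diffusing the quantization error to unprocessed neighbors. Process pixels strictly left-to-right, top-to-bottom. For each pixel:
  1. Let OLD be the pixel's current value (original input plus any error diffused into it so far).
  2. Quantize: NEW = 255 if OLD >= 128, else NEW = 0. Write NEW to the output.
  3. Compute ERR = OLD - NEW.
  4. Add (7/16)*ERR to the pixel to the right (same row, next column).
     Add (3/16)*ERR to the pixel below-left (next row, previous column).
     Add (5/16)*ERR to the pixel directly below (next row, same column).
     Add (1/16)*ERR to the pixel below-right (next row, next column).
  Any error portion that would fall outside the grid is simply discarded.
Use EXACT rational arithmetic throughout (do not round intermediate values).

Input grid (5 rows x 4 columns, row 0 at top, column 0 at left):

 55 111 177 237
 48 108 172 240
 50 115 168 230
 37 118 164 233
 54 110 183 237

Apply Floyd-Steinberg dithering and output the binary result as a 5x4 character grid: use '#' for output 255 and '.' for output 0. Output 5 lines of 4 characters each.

(0,0): OLD=55 → NEW=0, ERR=55
(0,1): OLD=2161/16 → NEW=255, ERR=-1919/16
(0,2): OLD=31879/256 → NEW=0, ERR=31879/256
(0,3): OLD=1193905/4096 → NEW=255, ERR=149425/4096
(1,0): OLD=10931/256 → NEW=0, ERR=10931/256
(1,1): OLD=237541/2048 → NEW=0, ERR=237541/2048
(1,2): OLD=17105097/65536 → NEW=255, ERR=393417/65536
(1,3): OLD=274527183/1048576 → NEW=255, ERR=7140303/1048576
(2,0): OLD=2788263/32768 → NEW=0, ERR=2788263/32768
(2,1): OLD=201607069/1048576 → NEW=255, ERR=-65779811/1048576
(2,2): OLD=316578609/2097152 → NEW=255, ERR=-218195151/2097152
(2,3): OLD=6274145677/33554432 → NEW=255, ERR=-2282234483/33554432
(3,0): OLD=869539639/16777216 → NEW=0, ERR=869539639/16777216
(3,1): OLD=28690683433/268435456 → NEW=0, ERR=28690683433/268435456
(3,2): OLD=693951264727/4294967296 → NEW=255, ERR=-401265395753/4294967296
(3,3): OLD=11295286570849/68719476736 → NEW=255, ERR=-6228179996831/68719476736
(4,0): OLD=387563455403/4294967296 → NEW=0, ERR=387563455403/4294967296
(4,1): OLD=5793073631873/34359738368 → NEW=255, ERR=-2968659651967/34359738368
(4,2): OLD=116208436063585/1099511627776 → NEW=0, ERR=116208436063585/1099511627776
(4,3): OLD=4381828803912439/17592186044416 → NEW=255, ERR=-104178637413641/17592186044416
Row 0: .#.#
Row 1: ..##
Row 2: .###
Row 3: ..##
Row 4: .#.#

Answer: .#.#
..##
.###
..##
.#.#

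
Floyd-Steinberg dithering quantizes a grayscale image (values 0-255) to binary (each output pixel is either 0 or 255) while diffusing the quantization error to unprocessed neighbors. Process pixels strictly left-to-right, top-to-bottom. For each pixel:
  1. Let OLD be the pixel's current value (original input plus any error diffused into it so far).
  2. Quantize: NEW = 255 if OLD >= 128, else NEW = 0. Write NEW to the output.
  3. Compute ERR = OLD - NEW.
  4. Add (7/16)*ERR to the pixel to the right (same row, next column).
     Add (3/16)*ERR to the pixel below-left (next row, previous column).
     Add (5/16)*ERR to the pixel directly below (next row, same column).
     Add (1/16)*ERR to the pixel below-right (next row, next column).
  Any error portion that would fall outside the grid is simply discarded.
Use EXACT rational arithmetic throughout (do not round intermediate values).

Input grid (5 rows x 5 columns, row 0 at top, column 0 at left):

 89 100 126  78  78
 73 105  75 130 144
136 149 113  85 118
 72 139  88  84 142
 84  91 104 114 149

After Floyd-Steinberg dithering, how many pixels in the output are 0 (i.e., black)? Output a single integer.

(0,0): OLD=89 → NEW=0, ERR=89
(0,1): OLD=2223/16 → NEW=255, ERR=-1857/16
(0,2): OLD=19257/256 → NEW=0, ERR=19257/256
(0,3): OLD=454287/4096 → NEW=0, ERR=454287/4096
(0,4): OLD=8291817/65536 → NEW=0, ERR=8291817/65536
(1,0): OLD=20237/256 → NEW=0, ERR=20237/256
(1,1): OLD=251867/2048 → NEW=0, ERR=251867/2048
(1,2): OLD=10869367/65536 → NEW=255, ERR=-5842313/65536
(1,3): OLD=40391723/262144 → NEW=255, ERR=-26454997/262144
(1,4): OLD=613705505/4194304 → NEW=255, ERR=-455842015/4194304
(2,0): OLD=6021529/32768 → NEW=255, ERR=-2334311/32768
(2,1): OLD=151509923/1048576 → NEW=255, ERR=-115876957/1048576
(2,2): OLD=428797609/16777216 → NEW=0, ERR=428797609/16777216
(2,3): OLD=10387261675/268435456 → NEW=0, ERR=10387261675/268435456
(2,4): OLD=406557610925/4294967296 → NEW=0, ERR=406557610925/4294967296
(3,0): OLD=486838921/16777216 → NEW=0, ERR=486838921/16777216
(3,1): OLD=15770734933/134217728 → NEW=0, ERR=15770734933/134217728
(3,2): OLD=634548503863/4294967296 → NEW=255, ERR=-460668156617/4294967296
(3,3): OLD=588523113023/8589934592 → NEW=0, ERR=588523113023/8589934592
(3,4): OLD=28033961667035/137438953472 → NEW=255, ERR=-7012971468325/137438953472
(4,0): OLD=247174388071/2147483648 → NEW=0, ERR=247174388071/2147483648
(4,1): OLD=10979857699175/68719476736 → NEW=255, ERR=-6543608868505/68719476736
(4,2): OLD=53889665678057/1099511627776 → NEW=0, ERR=53889665678057/1099511627776
(4,3): OLD=2473149297810791/17592186044416 → NEW=255, ERR=-2012858143515289/17592186044416
(4,4): OLD=24566758121023825/281474976710656 → NEW=0, ERR=24566758121023825/281474976710656
Output grid:
  Row 0: .#...  (4 black, running=4)
  Row 1: ..###  (2 black, running=6)
  Row 2: ##...  (3 black, running=9)
  Row 3: ..#.#  (3 black, running=12)
  Row 4: .#.#.  (3 black, running=15)

Answer: 15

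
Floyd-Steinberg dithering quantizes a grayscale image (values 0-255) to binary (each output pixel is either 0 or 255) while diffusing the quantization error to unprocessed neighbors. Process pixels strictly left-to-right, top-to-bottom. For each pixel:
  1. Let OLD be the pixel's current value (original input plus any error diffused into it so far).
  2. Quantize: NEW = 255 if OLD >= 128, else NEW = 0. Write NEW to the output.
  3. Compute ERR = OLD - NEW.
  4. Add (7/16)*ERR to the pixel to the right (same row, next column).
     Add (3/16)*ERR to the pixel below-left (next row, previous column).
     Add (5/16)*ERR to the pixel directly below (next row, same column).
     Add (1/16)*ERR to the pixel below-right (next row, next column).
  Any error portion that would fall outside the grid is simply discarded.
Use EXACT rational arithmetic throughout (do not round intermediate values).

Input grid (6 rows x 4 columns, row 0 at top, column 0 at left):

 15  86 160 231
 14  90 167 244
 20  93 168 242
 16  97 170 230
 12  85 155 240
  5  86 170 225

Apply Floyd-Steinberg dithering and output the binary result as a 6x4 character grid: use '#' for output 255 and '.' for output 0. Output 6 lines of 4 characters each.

Answer: ..##
..##
.#.#
..##
..##
.#.#

Derivation:
(0,0): OLD=15 → NEW=0, ERR=15
(0,1): OLD=1481/16 → NEW=0, ERR=1481/16
(0,2): OLD=51327/256 → NEW=255, ERR=-13953/256
(0,3): OLD=848505/4096 → NEW=255, ERR=-195975/4096
(1,0): OLD=9227/256 → NEW=0, ERR=9227/256
(1,1): OLD=256845/2048 → NEW=0, ERR=256845/2048
(1,2): OLD=13215313/65536 → NEW=255, ERR=-3496367/65536
(1,3): OLD=212128007/1048576 → NEW=255, ERR=-55258873/1048576
(2,0): OLD=1794975/32768 → NEW=0, ERR=1794975/32768
(2,1): OLD=155615429/1048576 → NEW=255, ERR=-111771451/1048576
(2,2): OLD=215273849/2097152 → NEW=0, ERR=215273849/2097152
(2,3): OLD=8962617013/33554432 → NEW=255, ERR=406236853/33554432
(3,0): OLD=220317103/16777216 → NEW=0, ERR=220317103/16777216
(3,1): OLD=24724342449/268435456 → NEW=0, ERR=24724342449/268435456
(3,2): OLD=1022126293839/4294967296 → NEW=255, ERR=-73090366641/4294967296
(3,3): OLD=15994719511465/68719476736 → NEW=255, ERR=-1528747056215/68719476736
(4,0): OLD=143338003139/4294967296 → NEW=0, ERR=143338003139/4294967296
(4,1): OLD=4329799509449/34359738368 → NEW=0, ERR=4329799509449/34359738368
(4,2): OLD=226937456604585/1099511627776 → NEW=255, ERR=-53438008478295/1099511627776
(4,3): OLD=3707047692954479/17592186044416 → NEW=255, ERR=-778959748371601/17592186044416
(5,0): OLD=21471697723347/549755813888 → NEW=0, ERR=21471697723347/549755813888
(5,1): OLD=2382680192827173/17592186044416 → NEW=255, ERR=-2103327248498907/17592186044416
(5,2): OLD=897887272711833/8796093022208 → NEW=0, ERR=897887272711833/8796093022208
(5,3): OLD=71152484700352537/281474976710656 → NEW=255, ERR=-623634360864743/281474976710656
Row 0: ..##
Row 1: ..##
Row 2: .#.#
Row 3: ..##
Row 4: ..##
Row 5: .#.#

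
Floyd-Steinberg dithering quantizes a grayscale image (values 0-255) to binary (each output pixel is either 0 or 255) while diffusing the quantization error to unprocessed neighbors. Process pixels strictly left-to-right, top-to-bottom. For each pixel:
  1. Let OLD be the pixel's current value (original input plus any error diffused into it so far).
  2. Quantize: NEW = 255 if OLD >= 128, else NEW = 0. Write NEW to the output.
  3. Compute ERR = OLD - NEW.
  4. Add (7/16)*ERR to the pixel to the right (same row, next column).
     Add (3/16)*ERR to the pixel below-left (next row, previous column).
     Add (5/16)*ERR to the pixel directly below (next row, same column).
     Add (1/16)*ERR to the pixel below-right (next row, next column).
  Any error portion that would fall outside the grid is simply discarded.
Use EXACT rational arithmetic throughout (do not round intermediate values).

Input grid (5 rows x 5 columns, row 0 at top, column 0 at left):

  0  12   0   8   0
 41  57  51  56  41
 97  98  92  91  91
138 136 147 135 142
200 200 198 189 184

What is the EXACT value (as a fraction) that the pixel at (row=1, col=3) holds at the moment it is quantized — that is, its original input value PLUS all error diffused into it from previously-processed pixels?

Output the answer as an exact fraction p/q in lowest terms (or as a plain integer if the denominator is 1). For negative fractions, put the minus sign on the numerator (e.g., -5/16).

Answer: 204865/2048

Derivation:
(0,0): OLD=0 → NEW=0, ERR=0
(0,1): OLD=12 → NEW=0, ERR=12
(0,2): OLD=21/4 → NEW=0, ERR=21/4
(0,3): OLD=659/64 → NEW=0, ERR=659/64
(0,4): OLD=4613/1024 → NEW=0, ERR=4613/1024
(1,0): OLD=173/4 → NEW=0, ERR=173/4
(1,1): OLD=2581/32 → NEW=0, ERR=2581/32
(1,2): OLD=92783/1024 → NEW=0, ERR=92783/1024
(1,3): OLD=204865/2048 → NEW=0, ERR=204865/2048
Target (1,3): original=56, with diffused error = 204865/2048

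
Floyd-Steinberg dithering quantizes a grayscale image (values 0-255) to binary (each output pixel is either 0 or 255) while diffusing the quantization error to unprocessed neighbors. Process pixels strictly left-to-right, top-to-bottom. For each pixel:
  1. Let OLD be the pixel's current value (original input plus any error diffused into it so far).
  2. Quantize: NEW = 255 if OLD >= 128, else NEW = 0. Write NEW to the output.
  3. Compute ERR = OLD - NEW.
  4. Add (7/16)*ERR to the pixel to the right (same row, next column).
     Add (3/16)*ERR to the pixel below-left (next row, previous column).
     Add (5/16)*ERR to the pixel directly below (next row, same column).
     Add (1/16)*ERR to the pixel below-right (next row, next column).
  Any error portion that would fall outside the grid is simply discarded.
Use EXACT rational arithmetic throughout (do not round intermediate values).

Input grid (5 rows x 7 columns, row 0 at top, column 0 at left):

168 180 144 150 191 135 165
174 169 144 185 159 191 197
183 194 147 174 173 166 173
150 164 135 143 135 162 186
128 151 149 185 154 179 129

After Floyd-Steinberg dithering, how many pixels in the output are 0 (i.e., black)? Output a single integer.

(0,0): OLD=168 → NEW=255, ERR=-87
(0,1): OLD=2271/16 → NEW=255, ERR=-1809/16
(0,2): OLD=24201/256 → NEW=0, ERR=24201/256
(0,3): OLD=783807/4096 → NEW=255, ERR=-260673/4096
(0,4): OLD=10692665/65536 → NEW=255, ERR=-6019015/65536
(0,5): OLD=99424655/1048576 → NEW=0, ERR=99424655/1048576
(0,6): OLD=3464213225/16777216 → NEW=255, ERR=-813976855/16777216
(1,0): OLD=32157/256 → NEW=0, ERR=32157/256
(1,1): OLD=411467/2048 → NEW=255, ERR=-110773/2048
(1,2): OLD=8577319/65536 → NEW=255, ERR=-8134361/65536
(1,3): OLD=26082651/262144 → NEW=0, ERR=26082651/262144
(1,4): OLD=3147912049/16777216 → NEW=255, ERR=-1130278031/16777216
(1,5): OLD=23665199937/134217728 → NEW=255, ERR=-10560320703/134217728
(1,6): OLD=329299315375/2147483648 → NEW=255, ERR=-218309014865/2147483648
(2,0): OLD=6950505/32768 → NEW=255, ERR=-1405335/32768
(2,1): OLD=149854483/1048576 → NEW=255, ERR=-117532397/1048576
(2,2): OLD=1249051129/16777216 → NEW=0, ERR=1249051129/16777216
(2,3): OLD=29162172529/134217728 → NEW=255, ERR=-5063348111/134217728
(2,4): OLD=136266734145/1073741824 → NEW=0, ERR=136266734145/1073741824
(2,5): OLD=5967022558315/34359738368 → NEW=255, ERR=-2794710725525/34359738368
(2,6): OLD=55376617434781/549755813888 → NEW=0, ERR=55376617434781/549755813888
(3,0): OLD=1939131609/16777216 → NEW=0, ERR=1939131609/16777216
(3,1): OLD=25611183077/134217728 → NEW=255, ERR=-8614337563/134217728
(3,2): OLD=124668891775/1073741824 → NEW=0, ERR=124668891775/1073741824
(3,3): OLD=903902271497/4294967296 → NEW=255, ERR=-191314388983/4294967296
(3,4): OLD=75625757262041/549755813888 → NEW=255, ERR=-64561975279399/549755813888
(3,5): OLD=492677402393243/4398046511104 → NEW=0, ERR=492677402393243/4398046511104
(3,6): OLD=18394669958322245/70368744177664 → NEW=255, ERR=450640193017925/70368744177664
(4,0): OLD=326600158615/2147483648 → NEW=255, ERR=-221008171625/2147483648
(4,1): OLD=3948338483755/34359738368 → NEW=0, ERR=3948338483755/34359738368
(4,2): OLD=122702192587877/549755813888 → NEW=255, ERR=-17485539953563/549755813888
(4,3): OLD=626290883617511/4398046511104 → NEW=255, ERR=-495210976714009/4398046511104
(4,4): OLD=3034978514023685/35184372088832 → NEW=0, ERR=3034978514023685/35184372088832
(4,5): OLD=276527962455911429/1125899906842624 → NEW=255, ERR=-10576513788957691/1125899906842624
(4,6): OLD=2411998441654576307/18014398509481984 → NEW=255, ERR=-2181673178263329613/18014398509481984
Output grid:
  Row 0: ##.##.#  (2 black, running=2)
  Row 1: .##.###  (2 black, running=4)
  Row 2: ##.#.#.  (3 black, running=7)
  Row 3: .#.##.#  (3 black, running=10)
  Row 4: #.##.##  (2 black, running=12)

Answer: 12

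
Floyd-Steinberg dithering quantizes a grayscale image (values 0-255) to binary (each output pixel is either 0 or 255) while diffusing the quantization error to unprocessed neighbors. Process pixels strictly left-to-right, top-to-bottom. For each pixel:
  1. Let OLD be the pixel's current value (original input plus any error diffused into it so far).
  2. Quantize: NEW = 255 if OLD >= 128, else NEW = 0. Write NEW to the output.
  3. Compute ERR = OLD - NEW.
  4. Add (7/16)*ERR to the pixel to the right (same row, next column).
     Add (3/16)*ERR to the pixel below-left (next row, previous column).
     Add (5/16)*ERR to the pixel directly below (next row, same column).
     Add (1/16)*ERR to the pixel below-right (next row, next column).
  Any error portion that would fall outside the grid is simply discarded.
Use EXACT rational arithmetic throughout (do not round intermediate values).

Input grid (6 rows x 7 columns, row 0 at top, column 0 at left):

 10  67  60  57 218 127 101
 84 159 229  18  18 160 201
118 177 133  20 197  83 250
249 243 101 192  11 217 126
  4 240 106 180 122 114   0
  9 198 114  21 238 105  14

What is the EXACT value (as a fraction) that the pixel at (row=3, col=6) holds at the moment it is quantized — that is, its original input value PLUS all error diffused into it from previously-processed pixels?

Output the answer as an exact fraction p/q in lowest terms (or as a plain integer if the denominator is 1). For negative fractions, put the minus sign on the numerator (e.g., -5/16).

Answer: 3629960987477961/35184372088832

Derivation:
(0,0): OLD=10 → NEW=0, ERR=10
(0,1): OLD=571/8 → NEW=0, ERR=571/8
(0,2): OLD=11677/128 → NEW=0, ERR=11677/128
(0,3): OLD=198475/2048 → NEW=0, ERR=198475/2048
(0,4): OLD=8532749/32768 → NEW=255, ERR=176909/32768
(0,5): OLD=67822939/524288 → NEW=255, ERR=-65870501/524288
(0,6): OLD=386155901/8388608 → NEW=0, ERR=386155901/8388608
(1,0): OLD=12865/128 → NEW=0, ERR=12865/128
(1,1): OLD=248839/1024 → NEW=255, ERR=-12281/1024
(1,2): OLD=9007699/32768 → NEW=255, ERR=651859/32768
(1,3): OLD=8349559/131072 → NEW=0, ERR=8349559/131072
(1,4): OLD=252133413/8388608 → NEW=0, ERR=252133413/8388608
(1,5): OLD=9586943349/67108864 → NEW=255, ERR=-7525816971/67108864
(1,6): OLD=170156199739/1073741824 → NEW=255, ERR=-103647965381/1073741824
(2,0): OLD=2411069/16384 → NEW=255, ERR=-1766851/16384
(2,1): OLD=71347119/524288 → NEW=255, ERR=-62346321/524288
(2,2): OLD=825316173/8388608 → NEW=0, ERR=825316173/8388608
(2,3): OLD=6028351397/67108864 → NEW=0, ERR=6028351397/67108864
(2,4): OLD=122754229461/536870912 → NEW=255, ERR=-14147853099/536870912
(2,5): OLD=347123021927/17179869184 → NEW=0, ERR=347123021927/17179869184
(2,6): OLD=60930891514433/274877906944 → NEW=255, ERR=-9162974756287/274877906944
(3,0): OLD=1619028269/8388608 → NEW=255, ERR=-520066771/8388608
(3,1): OLD=12779027817/67108864 → NEW=255, ERR=-4333732503/67108864
(3,2): OLD=60614584363/536870912 → NEW=0, ERR=60614584363/536870912
(3,3): OLD=581270065965/2147483648 → NEW=255, ERR=33661735725/2147483648
(3,4): OLD=5229684704557/274877906944 → NEW=0, ERR=5229684704557/274877906944
(3,5): OLD=492010551270039/2199023255552 → NEW=255, ERR=-68740378895721/2199023255552
(3,6): OLD=3629960987477961/35184372088832 → NEW=0, ERR=3629960987477961/35184372088832
Target (3,6): original=126, with diffused error = 3629960987477961/35184372088832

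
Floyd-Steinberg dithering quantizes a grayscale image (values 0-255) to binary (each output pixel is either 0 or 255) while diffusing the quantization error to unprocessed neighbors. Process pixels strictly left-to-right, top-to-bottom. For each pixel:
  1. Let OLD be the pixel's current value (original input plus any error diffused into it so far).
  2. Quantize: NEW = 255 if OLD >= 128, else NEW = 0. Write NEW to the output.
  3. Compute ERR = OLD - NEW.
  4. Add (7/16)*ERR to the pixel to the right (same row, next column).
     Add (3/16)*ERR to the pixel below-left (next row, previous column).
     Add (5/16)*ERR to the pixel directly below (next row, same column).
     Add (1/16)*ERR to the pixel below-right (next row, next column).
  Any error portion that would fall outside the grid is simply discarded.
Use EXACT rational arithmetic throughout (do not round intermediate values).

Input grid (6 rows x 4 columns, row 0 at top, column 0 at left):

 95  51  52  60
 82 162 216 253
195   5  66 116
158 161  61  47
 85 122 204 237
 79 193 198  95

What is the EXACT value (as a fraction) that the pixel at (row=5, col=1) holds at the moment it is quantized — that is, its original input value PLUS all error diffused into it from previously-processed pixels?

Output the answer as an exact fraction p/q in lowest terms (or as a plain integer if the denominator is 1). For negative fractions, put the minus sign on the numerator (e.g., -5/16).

Answer: 3294330956771877/17592186044416

Derivation:
(0,0): OLD=95 → NEW=0, ERR=95
(0,1): OLD=1481/16 → NEW=0, ERR=1481/16
(0,2): OLD=23679/256 → NEW=0, ERR=23679/256
(0,3): OLD=411513/4096 → NEW=0, ERR=411513/4096
(1,0): OLD=33035/256 → NEW=255, ERR=-32245/256
(1,1): OLD=325837/2048 → NEW=255, ERR=-196403/2048
(1,2): OLD=14914129/65536 → NEW=255, ERR=-1797551/65536
(1,3): OLD=291689735/1048576 → NEW=255, ERR=24302855/1048576
(2,0): OLD=4510751/32768 → NEW=255, ERR=-3845089/32768
(2,1): OLD=-93660219/1048576 → NEW=0, ERR=-93660219/1048576
(2,2): OLD=35027609/2097152 → NEW=0, ERR=35027609/2097152
(2,3): OLD=4323014293/33554432 → NEW=255, ERR=-4233365867/33554432
(3,0): OLD=1754605231/16777216 → NEW=0, ERR=1754605231/16777216
(3,1): OLD=46879504561/268435456 → NEW=255, ERR=-21571536719/268435456
(3,2): OLD=7832120911/4294967296 → NEW=0, ERR=7832120911/4294967296
(3,3): OLD=647022641321/68719476736 → NEW=0, ERR=647022641321/68719476736
(4,0): OLD=440726028483/4294967296 → NEW=0, ERR=440726028483/4294967296
(4,1): OLD=5107905362761/34359738368 → NEW=255, ERR=-3653827921079/34359738368
(4,2): OLD=170192105367977/1099511627776 → NEW=255, ERR=-110183359714903/1099511627776
(4,3): OLD=3451831408781167/17592186044416 → NEW=255, ERR=-1034176032544913/17592186044416
(5,0): OLD=50098266673235/549755813888 → NEW=0, ERR=50098266673235/549755813888
(5,1): OLD=3294330956771877/17592186044416 → NEW=255, ERR=-1191676484554203/17592186044416
Target (5,1): original=193, with diffused error = 3294330956771877/17592186044416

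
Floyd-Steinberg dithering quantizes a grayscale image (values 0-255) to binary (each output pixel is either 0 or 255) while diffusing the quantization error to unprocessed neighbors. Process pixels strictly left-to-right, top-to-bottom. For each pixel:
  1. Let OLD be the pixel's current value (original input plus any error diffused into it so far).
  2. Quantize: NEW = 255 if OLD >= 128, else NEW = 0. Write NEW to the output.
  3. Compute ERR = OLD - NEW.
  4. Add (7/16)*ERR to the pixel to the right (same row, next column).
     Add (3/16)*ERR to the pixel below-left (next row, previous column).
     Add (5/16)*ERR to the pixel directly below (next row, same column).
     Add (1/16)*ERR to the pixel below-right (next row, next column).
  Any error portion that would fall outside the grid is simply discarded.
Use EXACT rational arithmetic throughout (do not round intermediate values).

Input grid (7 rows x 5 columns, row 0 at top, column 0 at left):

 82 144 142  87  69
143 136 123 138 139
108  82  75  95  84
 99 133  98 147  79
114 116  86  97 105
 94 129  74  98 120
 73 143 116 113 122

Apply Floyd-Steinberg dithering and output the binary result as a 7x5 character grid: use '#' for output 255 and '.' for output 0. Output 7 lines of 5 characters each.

Answer: .#.#.
#.#.#
.#...
.#.#.
.#.#.
.#..#
.#.#.

Derivation:
(0,0): OLD=82 → NEW=0, ERR=82
(0,1): OLD=1439/8 → NEW=255, ERR=-601/8
(0,2): OLD=13969/128 → NEW=0, ERR=13969/128
(0,3): OLD=275959/2048 → NEW=255, ERR=-246281/2048
(0,4): OLD=537025/32768 → NEW=0, ERR=537025/32768
(1,0): OLD=19781/128 → NEW=255, ERR=-12859/128
(1,1): OLD=96419/1024 → NEW=0, ERR=96419/1024
(1,2): OLD=5605151/32768 → NEW=255, ERR=-2750689/32768
(1,3): OLD=9645395/131072 → NEW=0, ERR=9645395/131072
(1,4): OLD=354000409/2097152 → NEW=255, ERR=-180773351/2097152
(2,0): OLD=1544369/16384 → NEW=0, ERR=1544369/16384
(2,1): OLD=68495851/524288 → NEW=255, ERR=-65197589/524288
(2,2): OLD=117818625/8388608 → NEW=0, ERR=117818625/8388608
(2,3): OLD=13788484339/134217728 → NEW=0, ERR=13788484339/134217728
(2,4): OLD=228937428965/2147483648 → NEW=0, ERR=228937428965/2147483648
(3,0): OLD=881978465/8388608 → NEW=0, ERR=881978465/8388608
(3,1): OLD=9976586381/67108864 → NEW=255, ERR=-7136173939/67108864
(3,2): OLD=144647322591/2147483648 → NEW=0, ERR=144647322591/2147483648
(3,3): OLD=985433175031/4294967296 → NEW=255, ERR=-109783485449/4294967296
(3,4): OLD=7390960052499/68719476736 → NEW=0, ERR=7390960052499/68719476736
(4,0): OLD=136277184719/1073741824 → NEW=0, ERR=136277184719/1073741824
(4,1): OLD=5411550861327/34359738368 → NEW=255, ERR=-3350182422513/34359738368
(4,2): OLD=29110984136513/549755813888 → NEW=0, ERR=29110984136513/549755813888
(4,3): OLD=1201149237265679/8796093022208 → NEW=255, ERR=-1041854483397361/8796093022208
(4,4): OLD=11989832748927721/140737488355328 → NEW=0, ERR=11989832748927721/140737488355328
(5,0): OLD=63430848792973/549755813888 → NEW=0, ERR=63430848792973/549755813888
(5,1): OLD=733902109300135/4398046511104 → NEW=255, ERR=-387599751031385/4398046511104
(5,2): OLD=3333846204420511/140737488355328 → NEW=0, ERR=3333846204420511/140737488355328
(5,3): OLD=51021714171509873/562949953421312 → NEW=0, ERR=51021714171509873/562949953421312
(5,4): OLD=1611133877810611467/9007199254740992 → NEW=255, ERR=-685701932148341493/9007199254740992
(6,0): OLD=6511353023594237/70368744177664 → NEW=0, ERR=6511353023594237/70368744177664
(6,1): OLD=377390191426550803/2251799813685248 → NEW=255, ERR=-196818761063187437/2251799813685248
(6,2): OLD=3482126320641198465/36028797018963968 → NEW=0, ERR=3482126320641198465/36028797018963968
(6,3): OLD=98466939232209955659/576460752303423488 → NEW=255, ERR=-48530552605163033781/576460752303423488
(6,4): OLD=618359137284298244301/9223372036854775808 → NEW=0, ERR=618359137284298244301/9223372036854775808
Row 0: .#.#.
Row 1: #.#.#
Row 2: .#...
Row 3: .#.#.
Row 4: .#.#.
Row 5: .#..#
Row 6: .#.#.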